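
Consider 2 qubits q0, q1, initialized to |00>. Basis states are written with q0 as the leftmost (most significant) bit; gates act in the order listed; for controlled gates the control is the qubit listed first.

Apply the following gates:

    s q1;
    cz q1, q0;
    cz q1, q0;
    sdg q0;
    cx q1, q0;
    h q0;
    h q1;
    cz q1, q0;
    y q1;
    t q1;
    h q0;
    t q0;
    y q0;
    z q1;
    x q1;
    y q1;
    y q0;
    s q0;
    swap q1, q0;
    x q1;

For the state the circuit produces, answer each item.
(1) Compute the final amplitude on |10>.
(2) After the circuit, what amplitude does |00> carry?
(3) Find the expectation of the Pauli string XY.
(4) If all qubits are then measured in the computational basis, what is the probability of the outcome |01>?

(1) |10> carries amplitude 0 in the final state.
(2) |00> carries amplitude -sqrt(2)*exp(3*I*pi/4)/2 in the final state.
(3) In the final state, XY has expectation 1.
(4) A full measurement returns |01> with probability 0.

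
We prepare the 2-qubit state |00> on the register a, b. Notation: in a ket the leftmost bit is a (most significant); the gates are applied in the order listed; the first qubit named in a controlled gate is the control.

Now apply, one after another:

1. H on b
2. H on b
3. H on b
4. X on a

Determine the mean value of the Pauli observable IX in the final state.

The expectation value of IX is 1.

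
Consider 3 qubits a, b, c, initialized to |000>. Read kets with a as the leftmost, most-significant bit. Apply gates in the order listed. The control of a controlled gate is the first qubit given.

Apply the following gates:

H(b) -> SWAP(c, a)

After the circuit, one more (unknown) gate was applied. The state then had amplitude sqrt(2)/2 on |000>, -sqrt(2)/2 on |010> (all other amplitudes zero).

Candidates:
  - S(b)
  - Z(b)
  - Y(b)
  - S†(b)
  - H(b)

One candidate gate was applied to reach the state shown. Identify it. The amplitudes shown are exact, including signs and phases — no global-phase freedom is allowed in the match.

It was Z(b) that produced the state shown.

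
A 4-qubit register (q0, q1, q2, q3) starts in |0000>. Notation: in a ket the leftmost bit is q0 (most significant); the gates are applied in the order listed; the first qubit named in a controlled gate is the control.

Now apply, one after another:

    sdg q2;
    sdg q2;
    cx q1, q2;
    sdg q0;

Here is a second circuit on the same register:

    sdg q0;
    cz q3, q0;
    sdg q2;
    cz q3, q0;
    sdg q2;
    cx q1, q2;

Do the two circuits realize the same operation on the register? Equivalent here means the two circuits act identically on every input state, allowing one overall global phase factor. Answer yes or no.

Yes — the two circuits implement the same unitary up to a global phase.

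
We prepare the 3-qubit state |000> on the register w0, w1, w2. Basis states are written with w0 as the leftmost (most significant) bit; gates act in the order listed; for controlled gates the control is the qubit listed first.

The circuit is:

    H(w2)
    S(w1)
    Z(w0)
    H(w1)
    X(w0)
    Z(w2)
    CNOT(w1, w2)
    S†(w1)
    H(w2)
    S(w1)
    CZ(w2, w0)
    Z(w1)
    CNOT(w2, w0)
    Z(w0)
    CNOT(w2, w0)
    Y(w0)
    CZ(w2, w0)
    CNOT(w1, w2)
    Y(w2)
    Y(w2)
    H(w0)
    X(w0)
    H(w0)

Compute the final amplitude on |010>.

The amplitude on |010> is sqrt(2)*I/2.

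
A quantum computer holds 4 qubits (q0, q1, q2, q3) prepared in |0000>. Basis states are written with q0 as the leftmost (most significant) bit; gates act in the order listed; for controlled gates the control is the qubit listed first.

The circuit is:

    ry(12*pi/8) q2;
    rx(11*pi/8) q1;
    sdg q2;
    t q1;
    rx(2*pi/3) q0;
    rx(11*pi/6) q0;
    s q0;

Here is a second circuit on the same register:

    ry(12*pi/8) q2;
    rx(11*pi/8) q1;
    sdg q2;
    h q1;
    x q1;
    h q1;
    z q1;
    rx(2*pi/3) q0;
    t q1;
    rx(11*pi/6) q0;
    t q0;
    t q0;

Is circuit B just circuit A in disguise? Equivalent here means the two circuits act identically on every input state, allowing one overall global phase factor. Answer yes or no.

Yes: on every input state the two circuits agree up to one overall phase factor.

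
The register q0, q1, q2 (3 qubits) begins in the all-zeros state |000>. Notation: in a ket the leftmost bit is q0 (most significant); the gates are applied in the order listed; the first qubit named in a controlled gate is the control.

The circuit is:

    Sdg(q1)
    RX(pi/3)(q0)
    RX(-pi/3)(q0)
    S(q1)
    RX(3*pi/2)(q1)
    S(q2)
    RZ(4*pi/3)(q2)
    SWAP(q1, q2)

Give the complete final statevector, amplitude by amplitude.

The resulting statevector has amplitude sqrt(2)*exp(I*pi/3)/2 on |000>, sqrt(2)*exp(5*I*pi/6)/2 on |001>, and 0 on every other basis state. Key observation: steps 1-4 multiply out to the identity, so the circuit reduces to the remaining gates.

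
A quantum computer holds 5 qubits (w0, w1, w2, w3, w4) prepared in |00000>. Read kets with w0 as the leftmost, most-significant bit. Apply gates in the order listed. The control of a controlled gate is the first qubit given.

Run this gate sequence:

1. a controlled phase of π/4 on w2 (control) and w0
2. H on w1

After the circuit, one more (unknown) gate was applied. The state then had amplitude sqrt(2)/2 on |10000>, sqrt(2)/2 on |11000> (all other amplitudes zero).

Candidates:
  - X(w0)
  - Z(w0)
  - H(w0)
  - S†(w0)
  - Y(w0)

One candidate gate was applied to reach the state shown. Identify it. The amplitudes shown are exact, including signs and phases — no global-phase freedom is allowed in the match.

It was X(w0) that produced the state shown.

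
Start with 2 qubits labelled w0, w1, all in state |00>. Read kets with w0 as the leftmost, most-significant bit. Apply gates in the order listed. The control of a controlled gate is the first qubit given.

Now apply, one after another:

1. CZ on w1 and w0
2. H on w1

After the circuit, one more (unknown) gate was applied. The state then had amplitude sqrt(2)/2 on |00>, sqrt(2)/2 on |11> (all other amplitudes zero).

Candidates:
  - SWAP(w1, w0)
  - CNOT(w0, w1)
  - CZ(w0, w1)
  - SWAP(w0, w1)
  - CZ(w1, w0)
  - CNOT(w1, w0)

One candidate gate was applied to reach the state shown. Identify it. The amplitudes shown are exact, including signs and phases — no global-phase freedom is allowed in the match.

The applied gate was CNOT(w1, w0).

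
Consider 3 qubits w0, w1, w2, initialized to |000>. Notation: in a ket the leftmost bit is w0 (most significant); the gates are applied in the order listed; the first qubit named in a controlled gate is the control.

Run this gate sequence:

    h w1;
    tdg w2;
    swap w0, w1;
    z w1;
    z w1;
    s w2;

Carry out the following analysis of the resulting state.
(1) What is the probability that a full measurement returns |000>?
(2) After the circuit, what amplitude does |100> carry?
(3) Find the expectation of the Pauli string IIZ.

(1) The probability of measuring |000> is 1/2.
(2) The final state's coefficient on |100> equals sqrt(2)/2.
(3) The observable IIZ averages to 1.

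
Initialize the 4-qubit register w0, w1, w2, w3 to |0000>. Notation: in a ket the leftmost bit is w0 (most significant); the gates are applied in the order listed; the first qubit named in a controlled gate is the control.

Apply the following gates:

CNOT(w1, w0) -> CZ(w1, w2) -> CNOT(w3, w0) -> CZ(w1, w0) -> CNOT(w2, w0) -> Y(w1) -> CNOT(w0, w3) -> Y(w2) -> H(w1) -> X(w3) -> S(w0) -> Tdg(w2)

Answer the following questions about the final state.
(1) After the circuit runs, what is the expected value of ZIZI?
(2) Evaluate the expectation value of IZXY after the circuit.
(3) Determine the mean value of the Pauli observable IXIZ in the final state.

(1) The expectation value of ZIZI is -1.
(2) In the final state, IZXY has expectation 0.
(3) The expectation value of IXIZ is 1.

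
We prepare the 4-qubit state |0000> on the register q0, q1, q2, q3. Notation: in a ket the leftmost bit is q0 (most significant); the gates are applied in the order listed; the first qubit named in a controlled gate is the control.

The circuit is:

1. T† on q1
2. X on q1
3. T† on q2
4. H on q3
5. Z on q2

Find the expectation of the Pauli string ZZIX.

The observable ZZIX averages to -1.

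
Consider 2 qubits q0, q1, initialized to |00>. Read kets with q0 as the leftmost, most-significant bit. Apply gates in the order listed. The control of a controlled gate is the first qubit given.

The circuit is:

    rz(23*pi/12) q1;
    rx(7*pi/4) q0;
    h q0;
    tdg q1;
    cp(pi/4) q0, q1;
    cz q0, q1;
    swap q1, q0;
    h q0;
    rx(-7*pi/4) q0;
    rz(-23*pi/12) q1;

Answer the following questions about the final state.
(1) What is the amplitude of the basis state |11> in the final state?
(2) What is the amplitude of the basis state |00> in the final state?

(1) The final state's coefficient on |11> equals sqrt(2)*(1 - I)*exp(I*pi/12)/4.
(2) The final state's coefficient on |00> equals 1/2.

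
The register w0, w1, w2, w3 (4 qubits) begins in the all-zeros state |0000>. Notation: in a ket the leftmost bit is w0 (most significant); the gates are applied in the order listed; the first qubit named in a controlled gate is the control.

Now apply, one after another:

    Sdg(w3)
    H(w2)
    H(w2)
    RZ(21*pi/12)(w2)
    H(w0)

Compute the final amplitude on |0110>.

|0110> carries amplitude 0 in the final state.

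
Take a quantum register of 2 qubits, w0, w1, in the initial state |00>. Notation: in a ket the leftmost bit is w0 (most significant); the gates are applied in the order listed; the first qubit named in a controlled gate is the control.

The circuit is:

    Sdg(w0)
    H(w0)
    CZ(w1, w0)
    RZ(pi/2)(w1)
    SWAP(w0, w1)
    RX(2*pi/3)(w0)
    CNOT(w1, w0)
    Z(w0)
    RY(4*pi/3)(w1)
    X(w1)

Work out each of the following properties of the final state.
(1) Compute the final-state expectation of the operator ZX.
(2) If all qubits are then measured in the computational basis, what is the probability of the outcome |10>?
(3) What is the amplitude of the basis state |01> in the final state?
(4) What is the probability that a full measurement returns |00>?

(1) The observable ZX averages to sqrt(3)/4.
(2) A full measurement returns |10> with probability 5/16.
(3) |01> carries amplitude sqrt(2)*(3 + I)*exp(I*pi/4)/8 in the final state.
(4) Outcome |00> occurs with probability 3/16.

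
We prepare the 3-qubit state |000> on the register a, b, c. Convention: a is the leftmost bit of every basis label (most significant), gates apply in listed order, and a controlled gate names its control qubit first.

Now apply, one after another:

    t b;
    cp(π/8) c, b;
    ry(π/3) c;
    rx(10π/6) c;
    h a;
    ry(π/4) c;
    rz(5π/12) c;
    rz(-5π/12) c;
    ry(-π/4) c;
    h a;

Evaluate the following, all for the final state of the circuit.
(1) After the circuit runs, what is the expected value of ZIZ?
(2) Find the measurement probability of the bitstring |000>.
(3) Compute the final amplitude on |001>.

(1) The expectation value of ZIZ is 1/4.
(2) A full measurement returns |000> with probability 5/8.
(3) The amplitude on |001> is sqrt(3)*(-1 - I)/4.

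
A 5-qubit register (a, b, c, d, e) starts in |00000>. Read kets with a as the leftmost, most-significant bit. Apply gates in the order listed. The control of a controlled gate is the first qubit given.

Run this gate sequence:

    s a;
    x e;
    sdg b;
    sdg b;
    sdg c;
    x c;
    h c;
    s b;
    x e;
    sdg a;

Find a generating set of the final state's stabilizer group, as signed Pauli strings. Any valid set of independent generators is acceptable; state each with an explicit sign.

One valid set of independent stabilizer generators is -IIXII, +ZIIII, +IZIII, +IIIZI, +IIIIZ (any independent generating set of the same group is equally correct).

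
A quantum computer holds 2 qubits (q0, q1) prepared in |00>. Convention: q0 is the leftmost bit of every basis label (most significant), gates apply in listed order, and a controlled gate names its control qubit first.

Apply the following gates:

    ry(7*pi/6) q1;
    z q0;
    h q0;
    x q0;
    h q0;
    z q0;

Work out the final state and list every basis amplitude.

After the circuit, the state carries amplitude -sqrt(6)/4 + sqrt(2)/4 on |00>, sqrt(2)/4 + sqrt(6)/4 on |01>, 0 on |10>, 0 on |11>. Key observation: the block from step 3 through step 6 cancels to the identity and can be dropped.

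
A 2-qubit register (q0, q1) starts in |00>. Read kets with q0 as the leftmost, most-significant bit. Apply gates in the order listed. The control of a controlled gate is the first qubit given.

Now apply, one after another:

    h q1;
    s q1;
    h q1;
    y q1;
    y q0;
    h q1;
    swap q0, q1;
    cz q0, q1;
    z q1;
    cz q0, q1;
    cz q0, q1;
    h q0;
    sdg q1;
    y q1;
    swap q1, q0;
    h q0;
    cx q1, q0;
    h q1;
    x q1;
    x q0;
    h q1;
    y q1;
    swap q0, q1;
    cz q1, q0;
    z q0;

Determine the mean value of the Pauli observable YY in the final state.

In the final state, YY has expectation 0.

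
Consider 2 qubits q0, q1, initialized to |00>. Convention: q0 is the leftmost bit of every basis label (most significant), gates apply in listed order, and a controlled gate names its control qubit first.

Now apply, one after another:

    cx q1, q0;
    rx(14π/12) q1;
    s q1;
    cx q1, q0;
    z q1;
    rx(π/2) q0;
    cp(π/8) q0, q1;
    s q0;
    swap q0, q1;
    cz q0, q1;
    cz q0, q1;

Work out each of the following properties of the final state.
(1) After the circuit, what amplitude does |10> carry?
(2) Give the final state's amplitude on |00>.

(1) The final state's coefficient on |10> equals I*(1 + sqrt(3))/4.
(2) The final state's coefficient on |00> equals 1/4 - sqrt(3)/4.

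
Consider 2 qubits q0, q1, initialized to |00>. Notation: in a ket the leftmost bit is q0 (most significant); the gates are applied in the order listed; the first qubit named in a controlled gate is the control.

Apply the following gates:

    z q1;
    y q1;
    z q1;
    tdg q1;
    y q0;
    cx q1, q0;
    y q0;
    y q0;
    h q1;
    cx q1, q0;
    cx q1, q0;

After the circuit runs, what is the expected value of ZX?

The observable ZX averages to -1.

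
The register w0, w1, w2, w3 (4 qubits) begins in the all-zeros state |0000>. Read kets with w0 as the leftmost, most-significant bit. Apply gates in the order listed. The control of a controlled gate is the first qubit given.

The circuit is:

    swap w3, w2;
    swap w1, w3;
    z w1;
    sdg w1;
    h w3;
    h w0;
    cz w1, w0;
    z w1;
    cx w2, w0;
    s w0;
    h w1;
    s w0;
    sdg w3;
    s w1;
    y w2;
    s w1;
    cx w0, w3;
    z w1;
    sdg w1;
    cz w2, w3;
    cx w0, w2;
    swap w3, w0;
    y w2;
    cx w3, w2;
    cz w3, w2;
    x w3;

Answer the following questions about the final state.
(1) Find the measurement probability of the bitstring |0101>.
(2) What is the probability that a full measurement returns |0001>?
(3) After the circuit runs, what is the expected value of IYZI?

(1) A full measurement returns |0101> with probability 1/8.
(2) A full measurement returns |0001> with probability 1/8.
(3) In the final state, IYZI has expectation -1.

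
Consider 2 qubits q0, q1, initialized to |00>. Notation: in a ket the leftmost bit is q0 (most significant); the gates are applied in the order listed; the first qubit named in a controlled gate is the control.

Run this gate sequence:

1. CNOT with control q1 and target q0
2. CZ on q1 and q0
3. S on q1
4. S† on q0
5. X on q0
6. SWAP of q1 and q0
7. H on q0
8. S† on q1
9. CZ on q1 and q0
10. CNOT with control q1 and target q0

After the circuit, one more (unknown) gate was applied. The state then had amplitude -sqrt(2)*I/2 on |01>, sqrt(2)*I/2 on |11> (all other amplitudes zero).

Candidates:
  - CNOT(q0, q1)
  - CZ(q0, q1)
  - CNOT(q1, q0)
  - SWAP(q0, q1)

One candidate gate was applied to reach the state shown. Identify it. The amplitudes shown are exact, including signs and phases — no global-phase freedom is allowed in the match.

The unique candidate consistent with the amplitudes is CNOT(q1, q0).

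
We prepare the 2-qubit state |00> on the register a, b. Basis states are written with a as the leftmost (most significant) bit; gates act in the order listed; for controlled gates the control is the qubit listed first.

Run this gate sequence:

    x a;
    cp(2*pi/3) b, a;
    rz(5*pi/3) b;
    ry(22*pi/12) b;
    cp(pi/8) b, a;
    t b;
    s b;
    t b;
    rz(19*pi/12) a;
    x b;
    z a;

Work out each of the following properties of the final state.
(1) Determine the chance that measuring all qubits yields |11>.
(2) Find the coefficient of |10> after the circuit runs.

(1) A full measurement returns |11> with probability sqrt(3)/4 + 1/2.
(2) The final state's coefficient on |10> equals (-sqrt(2) + sqrt(6))*exp(I*pi/12)/4.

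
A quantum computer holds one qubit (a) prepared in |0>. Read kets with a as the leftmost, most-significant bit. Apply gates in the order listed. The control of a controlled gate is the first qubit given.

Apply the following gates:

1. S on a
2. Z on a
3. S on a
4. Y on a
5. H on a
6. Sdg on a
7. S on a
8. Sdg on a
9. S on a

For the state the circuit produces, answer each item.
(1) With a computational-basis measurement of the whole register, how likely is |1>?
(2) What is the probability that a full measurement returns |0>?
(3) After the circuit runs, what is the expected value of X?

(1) The probability of measuring |1> is 1/2. Key observation: gates 7-8 undo each other exactly, leaving only the rest of the circuit to track.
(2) A full measurement returns |0> with probability 1/2.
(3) The observable X averages to -1.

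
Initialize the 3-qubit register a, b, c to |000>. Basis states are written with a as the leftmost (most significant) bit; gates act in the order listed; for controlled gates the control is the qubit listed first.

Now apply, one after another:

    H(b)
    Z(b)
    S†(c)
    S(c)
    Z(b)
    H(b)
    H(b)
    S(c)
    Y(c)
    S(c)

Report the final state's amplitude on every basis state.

The resulting statevector has amplitude -sqrt(2)/2 on |001>, -sqrt(2)/2 on |011>, and 0 on every other basis state. Key observation: gates 1-6 undo each other exactly, leaving only the rest of the circuit to track.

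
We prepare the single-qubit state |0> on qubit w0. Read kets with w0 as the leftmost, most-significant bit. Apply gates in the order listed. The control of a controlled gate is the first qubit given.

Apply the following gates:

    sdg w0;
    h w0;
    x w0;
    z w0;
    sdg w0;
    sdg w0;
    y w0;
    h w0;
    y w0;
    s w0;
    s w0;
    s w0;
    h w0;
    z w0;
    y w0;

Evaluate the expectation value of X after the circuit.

In the final state, X has expectation 1.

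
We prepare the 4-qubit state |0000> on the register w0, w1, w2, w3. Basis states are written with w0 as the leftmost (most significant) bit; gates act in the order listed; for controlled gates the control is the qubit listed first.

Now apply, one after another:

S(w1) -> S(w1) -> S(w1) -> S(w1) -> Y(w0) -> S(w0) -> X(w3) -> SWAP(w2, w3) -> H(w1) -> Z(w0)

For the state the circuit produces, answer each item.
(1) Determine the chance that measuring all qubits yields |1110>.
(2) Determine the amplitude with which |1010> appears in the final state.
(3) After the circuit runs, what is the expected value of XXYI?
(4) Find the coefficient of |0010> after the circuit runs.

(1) A full measurement returns |1110> with probability 1/2. Key observation: gates 1-4 undo each other exactly, leaving only the rest of the circuit to track.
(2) The amplitude on |1010> is sqrt(2)/2.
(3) The observable XXYI averages to 0.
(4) The final state's coefficient on |0010> equals 0.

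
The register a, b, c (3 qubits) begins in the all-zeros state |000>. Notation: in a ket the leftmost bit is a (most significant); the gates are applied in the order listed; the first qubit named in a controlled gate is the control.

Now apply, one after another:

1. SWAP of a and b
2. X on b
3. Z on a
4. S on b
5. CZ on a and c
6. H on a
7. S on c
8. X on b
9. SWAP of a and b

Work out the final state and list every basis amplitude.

The final amplitudes are sqrt(2)*I/2 on |000>, sqrt(2)*I/2 on |010>, and 0 on every other basis state.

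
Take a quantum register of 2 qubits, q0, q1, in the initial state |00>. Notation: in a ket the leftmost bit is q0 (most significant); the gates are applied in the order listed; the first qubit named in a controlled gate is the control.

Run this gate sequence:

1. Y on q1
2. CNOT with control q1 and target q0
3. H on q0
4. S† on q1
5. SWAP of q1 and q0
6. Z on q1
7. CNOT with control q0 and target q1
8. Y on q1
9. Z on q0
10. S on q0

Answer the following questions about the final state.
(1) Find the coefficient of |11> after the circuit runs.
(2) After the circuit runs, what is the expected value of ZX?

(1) The final state's coefficient on |11> equals sqrt(2)/2.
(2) The expectation value of ZX is 1.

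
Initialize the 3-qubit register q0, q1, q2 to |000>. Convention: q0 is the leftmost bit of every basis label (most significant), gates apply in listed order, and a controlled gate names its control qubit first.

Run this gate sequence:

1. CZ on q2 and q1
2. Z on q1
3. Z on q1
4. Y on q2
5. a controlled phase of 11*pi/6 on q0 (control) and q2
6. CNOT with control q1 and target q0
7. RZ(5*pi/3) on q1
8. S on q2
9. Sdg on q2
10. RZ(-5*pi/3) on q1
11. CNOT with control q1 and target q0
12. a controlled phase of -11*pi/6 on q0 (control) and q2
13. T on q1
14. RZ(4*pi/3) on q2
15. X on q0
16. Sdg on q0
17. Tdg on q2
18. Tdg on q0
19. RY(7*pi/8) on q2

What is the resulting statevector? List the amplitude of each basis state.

After the circuit, the state carries amplitude -exp(I*pi/6)*cos(pi/16) on |100>, exp(I*pi/6)*sin(pi/16) on |101>, and 0 on every other basis state. Key observation: the block from step 5 through step 12 cancels to the identity and can be dropped.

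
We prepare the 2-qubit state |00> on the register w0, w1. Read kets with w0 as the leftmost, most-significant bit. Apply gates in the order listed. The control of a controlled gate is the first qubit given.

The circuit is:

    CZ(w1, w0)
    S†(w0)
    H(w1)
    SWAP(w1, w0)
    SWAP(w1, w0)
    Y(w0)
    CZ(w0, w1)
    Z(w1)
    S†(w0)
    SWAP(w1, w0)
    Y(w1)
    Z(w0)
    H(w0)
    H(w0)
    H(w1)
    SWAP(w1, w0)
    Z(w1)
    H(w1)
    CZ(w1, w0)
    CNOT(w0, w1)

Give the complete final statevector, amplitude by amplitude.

After the circuit, the state carries amplitude -sqrt(2)*I/2 on |00>, 0 on |01>, 0 on |10>, -sqrt(2)*I/2 on |11>.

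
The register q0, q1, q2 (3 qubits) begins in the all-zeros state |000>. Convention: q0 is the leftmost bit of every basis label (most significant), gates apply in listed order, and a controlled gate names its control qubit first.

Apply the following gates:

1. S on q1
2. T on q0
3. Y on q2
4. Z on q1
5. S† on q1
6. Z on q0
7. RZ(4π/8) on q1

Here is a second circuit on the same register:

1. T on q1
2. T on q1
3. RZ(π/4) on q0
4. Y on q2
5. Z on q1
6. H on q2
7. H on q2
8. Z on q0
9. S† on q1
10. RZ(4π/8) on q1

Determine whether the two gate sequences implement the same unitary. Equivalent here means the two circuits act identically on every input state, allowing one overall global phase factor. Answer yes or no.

Yes — the two circuits implement the same unitary up to a global phase.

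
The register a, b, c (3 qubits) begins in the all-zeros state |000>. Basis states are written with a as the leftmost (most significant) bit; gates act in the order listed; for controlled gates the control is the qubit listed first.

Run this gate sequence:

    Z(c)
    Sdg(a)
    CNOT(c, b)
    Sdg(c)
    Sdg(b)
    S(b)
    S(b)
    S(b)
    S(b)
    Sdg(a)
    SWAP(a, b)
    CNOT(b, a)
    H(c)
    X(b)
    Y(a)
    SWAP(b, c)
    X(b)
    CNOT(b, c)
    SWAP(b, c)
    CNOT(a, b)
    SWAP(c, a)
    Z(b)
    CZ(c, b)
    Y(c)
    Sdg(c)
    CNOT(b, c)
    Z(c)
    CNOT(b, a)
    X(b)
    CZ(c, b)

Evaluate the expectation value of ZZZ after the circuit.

The observable ZZZ averages to -1. Key observation: gates 6-9 undo each other exactly, leaving only the rest of the circuit to track.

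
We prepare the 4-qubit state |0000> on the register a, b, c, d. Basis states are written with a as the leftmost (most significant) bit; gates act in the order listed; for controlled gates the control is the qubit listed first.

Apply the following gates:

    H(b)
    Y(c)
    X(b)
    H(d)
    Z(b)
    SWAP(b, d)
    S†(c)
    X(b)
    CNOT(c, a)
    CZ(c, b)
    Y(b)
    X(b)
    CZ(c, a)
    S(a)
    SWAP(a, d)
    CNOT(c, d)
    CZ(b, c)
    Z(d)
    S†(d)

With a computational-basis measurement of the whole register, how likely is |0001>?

A full measurement returns |0001> with probability 0.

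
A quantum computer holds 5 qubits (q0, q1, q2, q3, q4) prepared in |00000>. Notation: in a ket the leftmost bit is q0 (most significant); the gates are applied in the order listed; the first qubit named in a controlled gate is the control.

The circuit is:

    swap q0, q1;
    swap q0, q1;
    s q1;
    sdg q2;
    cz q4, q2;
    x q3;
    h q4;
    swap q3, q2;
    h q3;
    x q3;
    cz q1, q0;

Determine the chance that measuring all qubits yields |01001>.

Outcome |01001> occurs with probability 0. Key observation: steps 1-2 multiply out to the identity, so the circuit reduces to the remaining gates.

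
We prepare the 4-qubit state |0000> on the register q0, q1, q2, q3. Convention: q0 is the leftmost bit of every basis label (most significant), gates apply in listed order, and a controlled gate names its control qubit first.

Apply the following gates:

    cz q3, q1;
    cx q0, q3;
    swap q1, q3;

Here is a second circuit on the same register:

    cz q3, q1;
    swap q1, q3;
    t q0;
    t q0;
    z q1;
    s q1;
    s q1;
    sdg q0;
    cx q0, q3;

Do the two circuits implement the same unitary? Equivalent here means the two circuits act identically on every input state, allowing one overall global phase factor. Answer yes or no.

No, they are not equivalent — no single phase factor reconciles the two unitaries.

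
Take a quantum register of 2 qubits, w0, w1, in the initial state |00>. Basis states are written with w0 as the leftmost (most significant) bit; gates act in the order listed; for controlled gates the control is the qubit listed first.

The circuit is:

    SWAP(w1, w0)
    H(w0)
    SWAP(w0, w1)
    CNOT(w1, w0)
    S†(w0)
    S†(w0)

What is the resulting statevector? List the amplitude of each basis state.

The final amplitudes are sqrt(2)/2 on |00>, 0 on |01>, 0 on |10>, -sqrt(2)/2 on |11>.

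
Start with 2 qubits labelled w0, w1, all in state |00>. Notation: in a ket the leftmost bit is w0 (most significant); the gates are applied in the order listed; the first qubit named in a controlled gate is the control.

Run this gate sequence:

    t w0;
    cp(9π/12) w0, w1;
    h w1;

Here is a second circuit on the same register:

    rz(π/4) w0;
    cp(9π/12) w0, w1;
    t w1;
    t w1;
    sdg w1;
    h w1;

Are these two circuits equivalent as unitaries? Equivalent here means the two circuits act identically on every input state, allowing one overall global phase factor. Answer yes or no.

Yes — the two circuits implement the same unitary up to a global phase.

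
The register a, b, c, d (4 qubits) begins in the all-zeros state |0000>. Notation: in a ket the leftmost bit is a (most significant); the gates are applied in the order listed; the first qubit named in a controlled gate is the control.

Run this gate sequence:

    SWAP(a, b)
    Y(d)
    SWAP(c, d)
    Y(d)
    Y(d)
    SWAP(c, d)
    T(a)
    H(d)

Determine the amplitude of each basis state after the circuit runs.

After the circuit, the state carries amplitude sqrt(2)*I/2 on |0000>, -sqrt(2)*I/2 on |0001>, and 0 on every other basis state. Key observation: steps 3-6 multiply out to the identity, so the circuit reduces to the remaining gates.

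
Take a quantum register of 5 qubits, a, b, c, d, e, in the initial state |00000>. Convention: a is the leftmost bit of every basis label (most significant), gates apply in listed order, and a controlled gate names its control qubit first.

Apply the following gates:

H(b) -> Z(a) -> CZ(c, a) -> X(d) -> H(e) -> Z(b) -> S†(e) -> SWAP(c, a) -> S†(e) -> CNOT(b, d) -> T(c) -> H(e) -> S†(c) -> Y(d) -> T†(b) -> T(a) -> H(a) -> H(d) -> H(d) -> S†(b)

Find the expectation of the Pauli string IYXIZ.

The observable IYXIZ averages to 0.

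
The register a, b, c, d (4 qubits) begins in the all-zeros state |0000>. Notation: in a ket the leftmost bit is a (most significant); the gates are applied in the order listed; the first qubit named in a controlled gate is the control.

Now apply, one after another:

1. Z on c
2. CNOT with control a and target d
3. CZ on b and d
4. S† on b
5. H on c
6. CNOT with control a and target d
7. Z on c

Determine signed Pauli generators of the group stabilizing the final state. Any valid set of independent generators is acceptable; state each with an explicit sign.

One valid set of independent stabilizer generators is -IIXI, +ZIII, +IZII, +IIIZ (any independent generating set of the same group is equally correct).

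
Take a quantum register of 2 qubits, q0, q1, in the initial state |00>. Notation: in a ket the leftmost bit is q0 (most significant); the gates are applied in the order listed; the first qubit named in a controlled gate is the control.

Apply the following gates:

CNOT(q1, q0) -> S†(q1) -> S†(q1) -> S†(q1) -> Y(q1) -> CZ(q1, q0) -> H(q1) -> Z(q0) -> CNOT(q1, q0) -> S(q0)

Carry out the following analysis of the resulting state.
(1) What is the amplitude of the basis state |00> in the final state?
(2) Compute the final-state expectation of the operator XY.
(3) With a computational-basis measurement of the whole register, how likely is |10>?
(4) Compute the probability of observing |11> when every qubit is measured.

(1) The amplitude on |00> is sqrt(2)*I/2.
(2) The observable XY averages to -1.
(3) A full measurement returns |10> with probability 0.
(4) Outcome |11> occurs with probability 1/2.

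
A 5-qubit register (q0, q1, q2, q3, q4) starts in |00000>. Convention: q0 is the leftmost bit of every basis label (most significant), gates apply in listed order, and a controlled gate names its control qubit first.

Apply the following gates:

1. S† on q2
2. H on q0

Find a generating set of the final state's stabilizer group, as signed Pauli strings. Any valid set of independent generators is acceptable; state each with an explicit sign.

The final state is stabilized by the group generated by +XIIII, +IZIII, +IIZII, +IIIZI, +IIIIZ; other independent generating sets are equally valid.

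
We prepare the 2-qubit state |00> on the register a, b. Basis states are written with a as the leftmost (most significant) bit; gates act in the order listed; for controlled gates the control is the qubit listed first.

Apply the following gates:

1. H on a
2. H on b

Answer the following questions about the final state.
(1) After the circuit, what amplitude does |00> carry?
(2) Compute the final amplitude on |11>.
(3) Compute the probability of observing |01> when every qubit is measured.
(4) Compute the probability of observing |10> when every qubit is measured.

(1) The amplitude on |00> is 1/2.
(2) |11> carries amplitude 1/2 in the final state.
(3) A full measurement returns |01> with probability 1/4.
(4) Outcome |10> occurs with probability 1/4.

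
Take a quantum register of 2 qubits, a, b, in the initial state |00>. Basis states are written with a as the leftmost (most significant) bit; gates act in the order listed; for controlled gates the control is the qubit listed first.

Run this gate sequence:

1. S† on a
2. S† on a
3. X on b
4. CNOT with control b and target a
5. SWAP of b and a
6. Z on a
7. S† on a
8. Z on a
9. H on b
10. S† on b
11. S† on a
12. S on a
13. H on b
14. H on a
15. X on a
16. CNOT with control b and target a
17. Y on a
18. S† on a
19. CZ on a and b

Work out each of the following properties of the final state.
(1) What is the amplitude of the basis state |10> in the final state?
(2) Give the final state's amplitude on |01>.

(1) The amplitude on |10> is sqrt(2)*(-1 + I)/4.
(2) The final state's coefficient on |01> equals sqrt(2)*(1 - I)/4.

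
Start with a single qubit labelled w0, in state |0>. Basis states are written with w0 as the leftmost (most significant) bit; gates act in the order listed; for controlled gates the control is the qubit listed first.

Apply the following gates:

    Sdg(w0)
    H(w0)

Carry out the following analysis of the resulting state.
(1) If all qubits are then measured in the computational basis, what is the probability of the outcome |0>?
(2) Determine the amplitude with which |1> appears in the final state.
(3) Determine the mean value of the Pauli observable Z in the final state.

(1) The probability of measuring |0> is 1/2.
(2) The final state's coefficient on |1> equals sqrt(2)/2.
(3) The expectation value of Z is 0.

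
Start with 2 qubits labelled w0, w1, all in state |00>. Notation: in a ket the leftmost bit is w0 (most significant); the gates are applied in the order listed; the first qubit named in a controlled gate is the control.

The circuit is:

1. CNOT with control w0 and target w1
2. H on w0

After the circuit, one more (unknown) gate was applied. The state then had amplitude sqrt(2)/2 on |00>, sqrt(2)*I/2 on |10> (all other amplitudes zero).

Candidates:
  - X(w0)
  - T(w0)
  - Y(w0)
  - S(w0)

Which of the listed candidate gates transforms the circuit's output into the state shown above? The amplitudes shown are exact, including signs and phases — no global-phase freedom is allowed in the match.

It was S(w0) that produced the state shown.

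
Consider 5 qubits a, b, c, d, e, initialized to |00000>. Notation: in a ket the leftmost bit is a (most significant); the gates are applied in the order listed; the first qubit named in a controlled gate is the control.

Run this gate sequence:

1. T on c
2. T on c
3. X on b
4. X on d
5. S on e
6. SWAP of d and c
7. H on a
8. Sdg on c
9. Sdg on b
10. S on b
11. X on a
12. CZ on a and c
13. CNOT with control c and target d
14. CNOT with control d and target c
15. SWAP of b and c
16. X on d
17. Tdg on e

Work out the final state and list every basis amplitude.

The final amplitudes are -sqrt(2)*I/2 on |00100>, sqrt(2)*I/2 on |10100>, and 0 on every other basis state.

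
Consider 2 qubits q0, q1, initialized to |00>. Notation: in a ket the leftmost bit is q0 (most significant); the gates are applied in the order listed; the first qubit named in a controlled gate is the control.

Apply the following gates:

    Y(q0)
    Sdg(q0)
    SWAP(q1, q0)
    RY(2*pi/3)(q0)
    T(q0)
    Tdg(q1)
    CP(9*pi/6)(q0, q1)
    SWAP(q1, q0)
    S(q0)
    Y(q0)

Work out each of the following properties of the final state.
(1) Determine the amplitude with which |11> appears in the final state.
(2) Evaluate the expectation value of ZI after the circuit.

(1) |11> carries amplitude 0 in the final state.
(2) The expectation value of ZI is 1.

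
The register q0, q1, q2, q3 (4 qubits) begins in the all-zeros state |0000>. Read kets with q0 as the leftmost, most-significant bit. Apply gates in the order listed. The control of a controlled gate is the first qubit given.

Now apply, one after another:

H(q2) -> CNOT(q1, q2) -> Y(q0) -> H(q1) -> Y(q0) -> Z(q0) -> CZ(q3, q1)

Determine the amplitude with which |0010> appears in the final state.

The amplitude on |0010> is 1/2.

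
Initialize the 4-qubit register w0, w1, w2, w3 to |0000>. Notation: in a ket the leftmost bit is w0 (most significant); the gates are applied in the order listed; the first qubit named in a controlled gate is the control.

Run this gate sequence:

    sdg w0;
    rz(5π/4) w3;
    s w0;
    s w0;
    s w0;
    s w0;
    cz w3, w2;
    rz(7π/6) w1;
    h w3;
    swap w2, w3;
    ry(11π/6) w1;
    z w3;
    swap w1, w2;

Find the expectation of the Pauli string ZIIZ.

The expectation value of ZIIZ is 1. Key observation: the block from step 3 through step 6 cancels to the identity and can be dropped.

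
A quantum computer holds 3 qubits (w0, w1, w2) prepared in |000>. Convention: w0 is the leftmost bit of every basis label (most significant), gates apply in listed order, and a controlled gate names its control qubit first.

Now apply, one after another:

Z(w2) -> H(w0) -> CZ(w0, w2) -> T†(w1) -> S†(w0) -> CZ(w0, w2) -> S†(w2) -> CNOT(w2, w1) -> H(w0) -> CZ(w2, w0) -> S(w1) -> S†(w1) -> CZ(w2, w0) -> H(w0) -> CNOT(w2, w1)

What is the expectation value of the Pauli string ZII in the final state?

In the final state, ZII has expectation 0. Key observation: the block from step 8 through step 15 cancels to the identity and can be dropped.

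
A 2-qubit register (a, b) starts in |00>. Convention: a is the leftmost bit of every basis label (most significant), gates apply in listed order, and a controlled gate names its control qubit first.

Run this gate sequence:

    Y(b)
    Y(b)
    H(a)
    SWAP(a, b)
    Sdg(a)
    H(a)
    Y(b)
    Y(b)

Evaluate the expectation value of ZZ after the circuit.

In the final state, ZZ has expectation 0.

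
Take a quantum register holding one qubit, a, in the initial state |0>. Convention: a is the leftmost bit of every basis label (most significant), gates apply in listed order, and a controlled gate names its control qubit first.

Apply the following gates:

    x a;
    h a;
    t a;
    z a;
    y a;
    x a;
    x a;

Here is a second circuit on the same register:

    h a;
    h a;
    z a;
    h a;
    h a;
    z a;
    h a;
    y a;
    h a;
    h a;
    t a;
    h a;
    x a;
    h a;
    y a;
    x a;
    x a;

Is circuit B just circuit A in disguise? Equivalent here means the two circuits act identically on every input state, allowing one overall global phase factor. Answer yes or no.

No: there is an input state on which the two circuits produce genuinely different outputs (not merely differing by a phase).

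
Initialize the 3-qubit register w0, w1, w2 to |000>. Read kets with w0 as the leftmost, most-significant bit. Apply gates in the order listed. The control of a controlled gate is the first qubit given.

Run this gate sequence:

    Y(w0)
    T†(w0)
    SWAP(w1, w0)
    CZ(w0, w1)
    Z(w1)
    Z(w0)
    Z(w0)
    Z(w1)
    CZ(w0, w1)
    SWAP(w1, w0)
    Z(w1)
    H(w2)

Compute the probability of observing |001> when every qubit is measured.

A full measurement returns |001> with probability 0. Key observation: gates 3-10 undo each other exactly, leaving only the rest of the circuit to track.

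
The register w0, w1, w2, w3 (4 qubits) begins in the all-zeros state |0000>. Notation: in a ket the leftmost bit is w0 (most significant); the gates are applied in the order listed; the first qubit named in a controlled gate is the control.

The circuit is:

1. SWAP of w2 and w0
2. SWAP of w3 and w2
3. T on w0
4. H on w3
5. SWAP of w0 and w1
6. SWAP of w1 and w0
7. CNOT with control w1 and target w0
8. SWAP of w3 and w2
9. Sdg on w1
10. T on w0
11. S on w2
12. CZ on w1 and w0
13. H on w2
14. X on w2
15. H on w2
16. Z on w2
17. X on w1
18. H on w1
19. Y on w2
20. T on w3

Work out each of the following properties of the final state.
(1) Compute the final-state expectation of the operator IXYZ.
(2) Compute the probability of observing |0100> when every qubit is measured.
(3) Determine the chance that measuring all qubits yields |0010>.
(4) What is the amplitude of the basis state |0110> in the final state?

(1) In the final state, IXYZ has expectation -1.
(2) The probability of measuring |0100> is 1/4.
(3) The probability of measuring |0010> is 1/4.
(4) The amplitude on |0110> is -I/2.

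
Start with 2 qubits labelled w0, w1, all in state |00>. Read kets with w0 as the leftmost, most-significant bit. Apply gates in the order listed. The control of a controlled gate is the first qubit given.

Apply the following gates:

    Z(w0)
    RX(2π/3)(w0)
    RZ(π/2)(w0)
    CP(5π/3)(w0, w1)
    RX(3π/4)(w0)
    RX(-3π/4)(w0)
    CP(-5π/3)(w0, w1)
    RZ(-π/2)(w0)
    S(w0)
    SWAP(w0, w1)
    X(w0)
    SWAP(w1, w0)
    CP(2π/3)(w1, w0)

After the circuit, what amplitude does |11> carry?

|11> carries amplitude sqrt(3)*exp(2*I*pi/3)/2 in the final state.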